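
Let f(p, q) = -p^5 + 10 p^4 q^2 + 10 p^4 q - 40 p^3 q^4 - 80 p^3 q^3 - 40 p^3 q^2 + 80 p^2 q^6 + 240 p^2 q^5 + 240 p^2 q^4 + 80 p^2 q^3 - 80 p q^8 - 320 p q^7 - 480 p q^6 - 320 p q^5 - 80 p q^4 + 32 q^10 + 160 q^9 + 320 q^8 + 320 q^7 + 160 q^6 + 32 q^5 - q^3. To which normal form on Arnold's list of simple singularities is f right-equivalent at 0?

E_{8}

The Hessian of f at 0 has rank 0. Corank 2; j^3 = -q^3 is a perfect cube, so E-series; the 5-jet and mu = 8 give E_8.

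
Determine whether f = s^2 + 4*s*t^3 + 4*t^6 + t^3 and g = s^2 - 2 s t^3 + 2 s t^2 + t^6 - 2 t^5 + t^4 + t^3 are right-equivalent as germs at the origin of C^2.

Yes.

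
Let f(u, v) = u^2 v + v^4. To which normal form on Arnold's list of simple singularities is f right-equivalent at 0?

D_5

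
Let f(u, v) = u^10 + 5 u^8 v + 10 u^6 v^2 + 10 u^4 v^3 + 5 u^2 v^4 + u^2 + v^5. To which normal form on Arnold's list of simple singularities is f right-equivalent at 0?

A_{4}

The Hessian of f at 0 has rank 1. Corank 1: A-series; mu = 4 gives A_4.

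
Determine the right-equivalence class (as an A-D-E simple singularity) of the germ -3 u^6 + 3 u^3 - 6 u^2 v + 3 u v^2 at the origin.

D7

The Hessian of f at 0 is [[0, 0], [0, 0]] with rank 0, so corank 2. A Groebner basis of the Jacobian ideal J(f) in C{u,v} is {u*v/6 + v^5 - v^2/6, u*v^2 - v^3, u^2 - u*v}; counting standard monomials gives mu = 7. Corank 2; j^3 = 3*u*(u - v)^2 has shape L^2 M (L != M), so D-series; mu = 7 gives D_7.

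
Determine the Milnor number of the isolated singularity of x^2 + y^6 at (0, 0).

The Hessian of f at 0 is [[2, 0], [0, 0]] with rank 1, so corank 1. A Groebner basis of the Jacobian ideal J(f) in C{x,y} is {y^5, x}; counting standard monomials gives mu = 5. Corank 1: A-series; mu = 5 gives A_5.

5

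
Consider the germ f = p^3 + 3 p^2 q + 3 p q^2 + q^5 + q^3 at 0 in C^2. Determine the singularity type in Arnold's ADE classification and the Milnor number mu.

Type E8, Milnor number mu = 8.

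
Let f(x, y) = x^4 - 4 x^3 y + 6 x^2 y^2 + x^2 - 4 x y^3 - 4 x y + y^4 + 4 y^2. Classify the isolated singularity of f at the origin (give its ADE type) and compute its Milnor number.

The Hessian of f at 0 is [[2, -4], [-4, 8]] with rank 1, so corank 1. A Groebner basis of the Jacobian ideal J(f) in C{x,y} is {y^3, x - 2*y}; counting standard monomials gives mu = 3. Corank 1: A-series; mu = 3 gives A_3.

Type A_{3}, Milnor number mu = 3.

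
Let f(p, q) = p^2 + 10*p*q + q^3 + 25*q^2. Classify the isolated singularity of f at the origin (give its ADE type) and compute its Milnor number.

The Hessian of f at 0 has rank 1. Corank 1: A-series; mu = 2 gives A_2.

Type A_2, Milnor number mu = 2.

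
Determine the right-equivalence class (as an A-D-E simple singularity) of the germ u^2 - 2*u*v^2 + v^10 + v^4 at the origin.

A_9

The Hessian of f at 0 is [[2, 0], [0, 0]] with rank 1, so corank 1. A Groebner basis of the Jacobian ideal J(f) in C{u,v} is {u^5, u^4*v, -u + v^2}; counting standard monomials gives mu = 9. Corank 1: A-series; mu = 9 gives A_9.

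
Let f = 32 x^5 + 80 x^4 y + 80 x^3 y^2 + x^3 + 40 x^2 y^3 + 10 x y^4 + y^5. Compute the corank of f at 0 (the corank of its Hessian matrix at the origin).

2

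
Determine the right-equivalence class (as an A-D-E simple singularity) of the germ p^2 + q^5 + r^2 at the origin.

The Hessian of f at 0 is [[2, 0, 0], [0, 0, 0], [0, 0, 2]] with rank 2, so corank 1. A Groebner basis of the Jacobian ideal J(f) in C{p,q,r} is {q^4, p, r}; counting standard monomials gives mu = 4. Corank 1: A-series; mu = 4 gives A_4.

A_4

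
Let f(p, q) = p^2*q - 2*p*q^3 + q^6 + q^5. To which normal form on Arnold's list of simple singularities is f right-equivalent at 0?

D_7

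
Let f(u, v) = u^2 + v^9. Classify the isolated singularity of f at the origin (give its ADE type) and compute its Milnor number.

Type A8, Milnor number mu = 8.

The Hessian of f at 0 has rank 1. Corank 1: A-series; mu = 8 gives A_8.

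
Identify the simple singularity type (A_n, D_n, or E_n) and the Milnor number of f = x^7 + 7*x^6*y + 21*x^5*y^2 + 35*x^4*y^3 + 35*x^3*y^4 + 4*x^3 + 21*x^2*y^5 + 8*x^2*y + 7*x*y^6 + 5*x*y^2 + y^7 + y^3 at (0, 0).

Type D_{8}, Milnor number mu = 8.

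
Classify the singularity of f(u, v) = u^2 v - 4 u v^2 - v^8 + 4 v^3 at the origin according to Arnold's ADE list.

The Hessian of f at 0 is [[0, 0], [0, 0]] with rank 0, so corank 2. A Groebner basis of the Jacobian ideal J(f) in C{u,v} is {-u^2/8 + v^7 + v^2/2, u^3 - 8*v^3, u*v - 2*v^2}; counting standard monomials gives mu = 9. Corank 2; j^3 = v*(u - 2*v)^2 has shape L^2 M (L != M), so D-series; mu = 9 gives D_9.

D9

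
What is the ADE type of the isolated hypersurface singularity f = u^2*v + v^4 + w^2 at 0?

D_{5}

The Hessian of f at 0 is [[0, 0, 0], [0, 0, 0], [0, 0, 2]] with rank 1, so corank 2. A Groebner basis of the Jacobian ideal J(f) in C{u,v,w} is {u^3, u^2/4 + v^3, u*v, w}; counting standard monomials gives mu = 5. Corank 2; j^3 = u^2*v has shape L^2 M (L != M), so D-series; mu = 5 gives D_5.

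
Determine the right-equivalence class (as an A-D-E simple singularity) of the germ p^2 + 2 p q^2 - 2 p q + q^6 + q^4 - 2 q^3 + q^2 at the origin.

A_5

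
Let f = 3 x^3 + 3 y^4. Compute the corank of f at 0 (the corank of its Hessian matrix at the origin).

The Hessian at 0 is [[0, 0], [0, 0]] of rank 0; hence corank 2.

2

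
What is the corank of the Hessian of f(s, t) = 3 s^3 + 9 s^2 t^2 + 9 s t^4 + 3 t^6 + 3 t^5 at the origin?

2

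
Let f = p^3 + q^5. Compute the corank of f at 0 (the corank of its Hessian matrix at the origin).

Hessian at 0 has rank 0.

2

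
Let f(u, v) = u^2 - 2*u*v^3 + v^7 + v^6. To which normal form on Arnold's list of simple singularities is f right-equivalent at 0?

A_{6}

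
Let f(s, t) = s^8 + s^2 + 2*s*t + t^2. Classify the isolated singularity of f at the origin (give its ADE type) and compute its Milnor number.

Type A_7, Milnor number mu = 7.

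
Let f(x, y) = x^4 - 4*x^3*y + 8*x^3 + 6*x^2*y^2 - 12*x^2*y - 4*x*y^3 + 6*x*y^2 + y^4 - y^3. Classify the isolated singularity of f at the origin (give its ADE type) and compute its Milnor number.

The Hessian of f at 0 is [[0, 0], [0, 0]] with rank 0, so corank 2. A Groebner basis of the Jacobian ideal J(f) in C{x,y} is {y^4, x*y^2 - 2*y^3/3, x^2 - x*y + y^2/4}; counting standard monomials gives mu = 6. Corank 2; j^3 = (2*x - y)^3 is a perfect cube, so E-series; the 4-jet and mu = 6 give E_6.

Type E_{6}, Milnor number mu = 6.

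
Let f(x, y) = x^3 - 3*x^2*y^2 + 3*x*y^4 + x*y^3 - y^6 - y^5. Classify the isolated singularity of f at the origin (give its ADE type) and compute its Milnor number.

Type E7, Milnor number mu = 7.

The Hessian of f at 0 has rank 0. Corank 2; j^3 = x^3 is a perfect cube, so E-series; the 4-jet and mu = 7 give E_7.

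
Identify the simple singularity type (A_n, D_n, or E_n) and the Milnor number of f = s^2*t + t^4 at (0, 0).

The Hessian of f at 0 has rank 0. Corank 2; j^3 = s^2*t has shape L^2 M (L != M), so D-series; mu = 5 gives D_5.

Type D5, Milnor number mu = 5.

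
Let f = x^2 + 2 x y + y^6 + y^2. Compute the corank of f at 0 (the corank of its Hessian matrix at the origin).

1

Hessian at 0 has rank 1.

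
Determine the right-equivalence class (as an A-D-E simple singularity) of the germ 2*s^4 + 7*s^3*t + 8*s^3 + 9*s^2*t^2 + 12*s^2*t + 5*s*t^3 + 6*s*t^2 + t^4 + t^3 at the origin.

The Hessian of f at 0 has rank 0. Corank 2; j^3 = (2*s + t)^3 is a perfect cube, so E-series; the 4-jet and mu = 7 give E_7.

E_7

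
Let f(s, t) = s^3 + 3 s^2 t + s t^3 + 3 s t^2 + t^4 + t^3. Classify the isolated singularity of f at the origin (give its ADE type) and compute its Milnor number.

Type E_7, Milnor number mu = 7.

The Hessian of f at 0 has rank 0. Corank 2; j^3 = (s + t)^3 is a perfect cube, so E-series; the 4-jet and mu = 7 give E_7.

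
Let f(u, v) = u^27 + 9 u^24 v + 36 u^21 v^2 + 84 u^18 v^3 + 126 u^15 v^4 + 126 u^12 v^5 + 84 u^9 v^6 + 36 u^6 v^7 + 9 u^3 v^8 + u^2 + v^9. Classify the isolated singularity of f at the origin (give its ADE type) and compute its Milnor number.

Type A_{8}, Milnor number mu = 8.

The Hessian of f at 0 has rank 1. Corank 1: A-series; mu = 8 gives A_8.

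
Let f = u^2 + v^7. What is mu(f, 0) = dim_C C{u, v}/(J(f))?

6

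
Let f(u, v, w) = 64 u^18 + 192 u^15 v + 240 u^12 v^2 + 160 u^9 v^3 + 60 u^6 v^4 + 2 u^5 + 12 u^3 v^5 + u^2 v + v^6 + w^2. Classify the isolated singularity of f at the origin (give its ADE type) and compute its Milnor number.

Type D_{7}, Milnor number mu = 7.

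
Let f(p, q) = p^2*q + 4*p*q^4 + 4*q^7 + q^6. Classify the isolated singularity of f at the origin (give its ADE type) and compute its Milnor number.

Type D7, Milnor number mu = 7.

The Hessian of f at 0 is [[0, 0], [0, 0]] with rank 0, so corank 2. A Groebner basis of the Jacobian ideal J(f) in C{p,q} is {p*q/2 + q^4, p^3, p^2*q, -p^2/3 + p*q^2}; counting standard monomials gives mu = 7. Corank 2; j^3 = p^2*q has shape L^2 M (L != M), so D-series; mu = 7 gives D_7.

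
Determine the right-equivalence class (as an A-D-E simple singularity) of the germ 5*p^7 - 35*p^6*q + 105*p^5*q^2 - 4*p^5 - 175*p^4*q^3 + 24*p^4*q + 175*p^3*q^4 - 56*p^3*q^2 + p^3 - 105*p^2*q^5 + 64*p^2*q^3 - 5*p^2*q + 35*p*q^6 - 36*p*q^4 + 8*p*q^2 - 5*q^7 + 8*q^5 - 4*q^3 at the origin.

D_{8}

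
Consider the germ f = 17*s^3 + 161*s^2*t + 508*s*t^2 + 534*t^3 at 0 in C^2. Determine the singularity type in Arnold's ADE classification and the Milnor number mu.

Type D_{4}, Milnor number mu = 4.

The Hessian of f at 0 has rank 0. Corank 2; j^3 = (s + 3*t)*(17*s^2 + 110*s*t + 178*t^2) splits into three distinct lines over C (the quadratic factor has nonzero discriminant), so D_4.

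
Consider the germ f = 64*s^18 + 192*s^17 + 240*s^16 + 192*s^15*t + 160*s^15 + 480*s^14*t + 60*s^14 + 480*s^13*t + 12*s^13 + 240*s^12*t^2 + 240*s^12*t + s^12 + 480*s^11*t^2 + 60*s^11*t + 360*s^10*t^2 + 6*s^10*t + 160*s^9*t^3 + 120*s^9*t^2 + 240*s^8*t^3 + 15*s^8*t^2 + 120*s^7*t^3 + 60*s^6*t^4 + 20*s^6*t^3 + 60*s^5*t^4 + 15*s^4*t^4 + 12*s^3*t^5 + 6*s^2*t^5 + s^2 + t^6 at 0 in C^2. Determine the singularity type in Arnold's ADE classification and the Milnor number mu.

The Hessian of f at 0 has rank 1. Corank 1: A-series; mu = 5 gives A_5.

Type A_5, Milnor number mu = 5.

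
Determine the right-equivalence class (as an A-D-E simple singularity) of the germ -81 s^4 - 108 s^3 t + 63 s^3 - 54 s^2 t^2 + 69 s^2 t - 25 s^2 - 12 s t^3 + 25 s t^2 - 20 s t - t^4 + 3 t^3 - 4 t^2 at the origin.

The Hessian of f at 0 has rank 1. Corank 1: A-series; mu = 2 gives A_2.

A_{2}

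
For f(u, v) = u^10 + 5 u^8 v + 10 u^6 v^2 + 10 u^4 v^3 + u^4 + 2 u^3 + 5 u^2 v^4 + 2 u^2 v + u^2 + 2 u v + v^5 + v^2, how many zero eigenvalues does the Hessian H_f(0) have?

Hessian at 0 has rank 1.

1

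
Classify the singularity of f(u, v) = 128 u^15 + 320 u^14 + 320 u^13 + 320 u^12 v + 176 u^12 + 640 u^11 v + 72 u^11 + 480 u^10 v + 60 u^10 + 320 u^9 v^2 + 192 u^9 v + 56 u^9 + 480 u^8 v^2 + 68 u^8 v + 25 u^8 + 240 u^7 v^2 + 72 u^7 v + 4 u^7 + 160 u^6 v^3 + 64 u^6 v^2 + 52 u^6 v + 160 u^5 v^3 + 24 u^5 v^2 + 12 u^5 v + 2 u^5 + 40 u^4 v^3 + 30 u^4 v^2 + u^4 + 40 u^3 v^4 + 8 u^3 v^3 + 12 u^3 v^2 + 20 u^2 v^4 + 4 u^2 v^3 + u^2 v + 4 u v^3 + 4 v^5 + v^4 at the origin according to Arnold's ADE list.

D5

The Hessian of f at 0 has rank 0. Corank 2; j^3 = u^2*v has shape L^2 M (L != M), so D-series; mu = 5 gives D_5.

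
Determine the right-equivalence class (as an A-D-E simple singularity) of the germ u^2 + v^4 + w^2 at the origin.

The Hessian of f at 0 has rank 2. Corank 1: A-series; mu = 3 gives A_3.

A_{3}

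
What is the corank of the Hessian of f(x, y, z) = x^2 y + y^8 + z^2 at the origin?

2

The Hessian at 0 is [[0, 0, 0], [0, 0, 0], [0, 0, 2]] of rank 1; hence corank 2.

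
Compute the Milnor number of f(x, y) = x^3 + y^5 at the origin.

8

The Hessian of f at 0 has rank 0. Corank 2; j^3 = x^3 is a perfect cube, so E-series; the 5-jet and mu = 8 give E_8.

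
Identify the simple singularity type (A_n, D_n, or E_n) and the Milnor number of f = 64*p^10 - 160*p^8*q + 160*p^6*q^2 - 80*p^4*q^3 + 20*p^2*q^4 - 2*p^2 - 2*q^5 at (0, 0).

Type A_4, Milnor number mu = 4.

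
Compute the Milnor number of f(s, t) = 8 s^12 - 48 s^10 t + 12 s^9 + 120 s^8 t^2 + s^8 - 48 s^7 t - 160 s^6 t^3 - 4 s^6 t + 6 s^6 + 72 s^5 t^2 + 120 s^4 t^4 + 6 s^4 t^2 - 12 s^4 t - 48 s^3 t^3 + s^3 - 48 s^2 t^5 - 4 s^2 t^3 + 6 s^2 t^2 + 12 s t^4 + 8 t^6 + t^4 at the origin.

The Hessian of f at 0 has rank 0. Corank 2; j^3 = s^3 is a perfect cube, so E-series; the 4-jet and mu = 6 give E_6.

6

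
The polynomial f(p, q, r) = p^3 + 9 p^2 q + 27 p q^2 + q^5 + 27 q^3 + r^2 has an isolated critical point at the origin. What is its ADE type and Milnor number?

Type E_8, Milnor number mu = 8.

The Hessian of f at 0 has rank 1. Corank 2; j^3 = (p + 3*q)^3 is a perfect cube, so E-series; the 5-jet and mu = 8 give E_8.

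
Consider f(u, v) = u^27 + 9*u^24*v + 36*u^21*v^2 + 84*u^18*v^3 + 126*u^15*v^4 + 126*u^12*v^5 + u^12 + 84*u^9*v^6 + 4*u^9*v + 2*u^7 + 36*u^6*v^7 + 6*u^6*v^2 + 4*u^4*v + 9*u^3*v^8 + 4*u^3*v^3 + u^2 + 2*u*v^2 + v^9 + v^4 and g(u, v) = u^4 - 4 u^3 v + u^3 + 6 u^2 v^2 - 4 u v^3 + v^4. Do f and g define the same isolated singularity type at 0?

No.

The Hessian of f at 0 has rank 1. Corank 1: A-series; mu = 8 gives A_8. The Hessian of g at 0 has rank 0. Corank 2; j^3 = u^3 is a perfect cube, so E-series; the 4-jet and mu = 6 give E_6. f is A_8 but g is E_6, hence not right-equivalent.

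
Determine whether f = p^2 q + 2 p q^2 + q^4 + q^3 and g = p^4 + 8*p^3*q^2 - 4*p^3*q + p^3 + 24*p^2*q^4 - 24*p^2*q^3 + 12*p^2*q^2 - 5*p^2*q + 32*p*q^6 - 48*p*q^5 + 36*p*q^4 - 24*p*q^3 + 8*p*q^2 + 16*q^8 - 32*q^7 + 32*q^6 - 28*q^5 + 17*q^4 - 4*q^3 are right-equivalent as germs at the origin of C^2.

The Hessian of f at 0 has rank 0. Corank 2; j^3 = q*(p + q)^2 has shape L^2 M (L != M), so D-series; mu = 5 gives D_5. The Hessian of g at 0 has rank 0. Corank 2; j^3 = (p - 2*q)^2*(p - q) has shape L^2 M (L != M), so D-series; mu = 5 gives D_5. Both have type D_5, hence right-equivalent.

Yes.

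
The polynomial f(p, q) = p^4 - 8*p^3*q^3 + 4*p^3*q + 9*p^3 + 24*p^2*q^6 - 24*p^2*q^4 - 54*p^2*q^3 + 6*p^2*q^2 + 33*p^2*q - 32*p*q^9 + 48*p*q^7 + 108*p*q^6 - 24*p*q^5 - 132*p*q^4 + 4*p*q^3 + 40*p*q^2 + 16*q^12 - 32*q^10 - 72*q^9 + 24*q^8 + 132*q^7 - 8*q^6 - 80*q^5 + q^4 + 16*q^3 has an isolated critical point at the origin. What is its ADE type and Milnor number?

The Hessian of f at 0 has rank 0. Corank 2; j^3 = (p + q)*(3*p + 4*q)^2 has shape L^2 M (L != M), so D-series; mu = 5 gives D_5.

Type D_5, Milnor number mu = 5.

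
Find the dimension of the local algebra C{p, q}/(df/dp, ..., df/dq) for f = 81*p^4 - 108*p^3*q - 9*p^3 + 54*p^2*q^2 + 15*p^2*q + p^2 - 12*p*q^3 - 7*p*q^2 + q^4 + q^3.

2

The Hessian of f at 0 is [[2, 0], [0, 0]] with rank 1, so corank 1. A Groebner basis of the Jacobian ideal J(f) in C{p,q} is {q^2, p}; counting standard monomials gives mu = 2. Corank 1: A-series; mu = 2 gives A_2.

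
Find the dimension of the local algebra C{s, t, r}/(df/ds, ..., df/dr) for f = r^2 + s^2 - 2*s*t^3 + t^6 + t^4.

The Hessian of f at 0 is [[2, 0, 0], [0, 0, 0], [0, 0, 2]] with rank 2, so corank 1. A Groebner basis of the Jacobian ideal J(f) in C{s,t,r} is {t^3, s, r}; counting standard monomials gives mu = 3. Corank 1: A-series; mu = 3 gives A_3.

3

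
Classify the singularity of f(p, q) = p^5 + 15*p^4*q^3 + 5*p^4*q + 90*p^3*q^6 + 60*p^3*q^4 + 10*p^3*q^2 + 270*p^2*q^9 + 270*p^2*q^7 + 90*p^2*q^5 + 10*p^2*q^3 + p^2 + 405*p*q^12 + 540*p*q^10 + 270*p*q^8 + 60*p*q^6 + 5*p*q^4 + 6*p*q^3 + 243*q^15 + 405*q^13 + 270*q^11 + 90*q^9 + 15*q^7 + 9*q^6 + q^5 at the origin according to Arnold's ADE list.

The Hessian of f at 0 is [[2, 0], [0, 0]] with rank 1, so corank 1. A Groebner basis of the Jacobian ideal J(f) in C{p,q} is {p/3 + q^3, p^2, p*q}; counting standard monomials gives mu = 4. Corank 1: A-series; mu = 4 gives A_4.

A_{4}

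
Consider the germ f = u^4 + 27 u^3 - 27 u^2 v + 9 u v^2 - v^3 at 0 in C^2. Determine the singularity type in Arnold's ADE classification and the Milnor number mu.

The Hessian of f at 0 is [[0, 0], [0, 0]] with rank 0, so corank 2. A Groebner basis of the Jacobian ideal J(f) in C{u,v} is {v^4, u*v^2 - 2*v^3/9, u^2 - 2*u*v/3 + v^2/9}; counting standard monomials gives mu = 6. Corank 2; j^3 = (3*u - v)^3 is a perfect cube, so E-series; the 4-jet and mu = 6 give E_6.

Type E_{6}, Milnor number mu = 6.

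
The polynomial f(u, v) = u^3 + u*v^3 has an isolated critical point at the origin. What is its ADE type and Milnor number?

Type E_{7}, Milnor number mu = 7.

The Hessian of f at 0 is [[0, 0], [0, 0]] with rank 0, so corank 2. A Groebner basis of the Jacobian ideal J(f) in C{u,v} is {u^3, u*v^2, 3*u^2 + v^3}; counting standard monomials gives mu = 7. Corank 2; j^3 = u^3 is a perfect cube, so E-series; the 4-jet and mu = 7 give E_7.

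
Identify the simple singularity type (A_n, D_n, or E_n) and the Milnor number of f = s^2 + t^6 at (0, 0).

The Hessian of f at 0 is [[2, 0], [0, 0]] with rank 1, so corank 1. A Groebner basis of the Jacobian ideal J(f) in C{s,t} is {t^5, s}; counting standard monomials gives mu = 5. Corank 1: A-series; mu = 5 gives A_5.

Type A5, Milnor number mu = 5.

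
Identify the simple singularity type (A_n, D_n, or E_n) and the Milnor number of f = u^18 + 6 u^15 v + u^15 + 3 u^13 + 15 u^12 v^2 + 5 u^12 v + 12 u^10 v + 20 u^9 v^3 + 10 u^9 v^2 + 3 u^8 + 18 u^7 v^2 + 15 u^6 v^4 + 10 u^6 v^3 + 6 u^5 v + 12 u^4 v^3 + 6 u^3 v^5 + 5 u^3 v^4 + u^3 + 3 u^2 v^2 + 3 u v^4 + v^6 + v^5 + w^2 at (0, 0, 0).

Type E8, Milnor number mu = 8.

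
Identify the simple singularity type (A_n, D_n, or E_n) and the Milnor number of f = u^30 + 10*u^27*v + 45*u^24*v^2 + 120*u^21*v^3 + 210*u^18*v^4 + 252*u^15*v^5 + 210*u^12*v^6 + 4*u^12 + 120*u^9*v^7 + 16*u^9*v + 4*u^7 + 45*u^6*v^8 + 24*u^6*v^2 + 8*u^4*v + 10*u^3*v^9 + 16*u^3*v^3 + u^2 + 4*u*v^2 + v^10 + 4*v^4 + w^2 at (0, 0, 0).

The Hessian of f at 0 has rank 2. Corank 1: A-series; mu = 9 gives A_9.

Type A_9, Milnor number mu = 9.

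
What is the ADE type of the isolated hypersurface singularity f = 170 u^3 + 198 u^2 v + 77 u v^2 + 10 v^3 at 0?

The Hessian of f at 0 is [[0, 0], [0, 0]] with rank 0, so corank 2. A Groebner basis of the Jacobian ideal J(f) in C{u,v} is {v^3, u^2 - v^2/6, u*v + 9*v^2/22}; counting standard monomials gives mu = 4. Corank 2; j^3 = (5*u + 2*v)*(34*u^2 + 26*u*v + 5*v^2) splits into three distinct lines over C (the quadratic factor has nonzero discriminant), so D_4.

D_4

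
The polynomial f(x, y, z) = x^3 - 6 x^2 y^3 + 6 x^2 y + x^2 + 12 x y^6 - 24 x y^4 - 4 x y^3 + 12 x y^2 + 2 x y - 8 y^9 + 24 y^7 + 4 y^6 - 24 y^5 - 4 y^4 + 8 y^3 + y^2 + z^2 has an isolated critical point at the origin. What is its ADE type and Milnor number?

The Hessian of f at 0 has rank 2. Corank 1: A-series; mu = 2 gives A_2.

Type A2, Milnor number mu = 2.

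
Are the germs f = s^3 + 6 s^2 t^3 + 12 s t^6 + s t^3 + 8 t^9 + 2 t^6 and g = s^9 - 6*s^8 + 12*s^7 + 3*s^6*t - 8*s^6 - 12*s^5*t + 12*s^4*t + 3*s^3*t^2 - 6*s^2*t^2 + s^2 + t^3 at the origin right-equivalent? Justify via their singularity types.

The Hessian of f at 0 has rank 0. Corank 2; j^3 = s^3 is a perfect cube, so E-series; the 4-jet and mu = 7 give E_7. The Hessian of g at 0 has rank 1. Corank 1: A-series; mu = 2 gives A_2. f is E_7 but g is A_2, hence not right-equivalent.

No.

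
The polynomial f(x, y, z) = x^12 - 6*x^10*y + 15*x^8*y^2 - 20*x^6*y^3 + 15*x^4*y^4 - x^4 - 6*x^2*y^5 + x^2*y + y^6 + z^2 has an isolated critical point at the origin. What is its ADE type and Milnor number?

Type D7, Milnor number mu = 7.

The Hessian of f at 0 has rank 1. Corank 2; j^3 = x^2*y has shape L^2 M (L != M), so D-series; mu = 7 gives D_7.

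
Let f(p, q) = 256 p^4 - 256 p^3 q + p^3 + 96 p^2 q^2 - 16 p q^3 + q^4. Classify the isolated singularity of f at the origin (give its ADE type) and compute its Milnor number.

The Hessian of f at 0 is [[0, 0], [0, 0]] with rank 0, so corank 2. A Groebner basis of the Jacobian ideal J(f) in C{p,q} is {q^4, p*q^2 - q^3/12, p^2}; counting standard monomials gives mu = 6. Corank 2; j^3 = p^3 is a perfect cube, so E-series; the 4-jet and mu = 6 give E_6.

Type E6, Milnor number mu = 6.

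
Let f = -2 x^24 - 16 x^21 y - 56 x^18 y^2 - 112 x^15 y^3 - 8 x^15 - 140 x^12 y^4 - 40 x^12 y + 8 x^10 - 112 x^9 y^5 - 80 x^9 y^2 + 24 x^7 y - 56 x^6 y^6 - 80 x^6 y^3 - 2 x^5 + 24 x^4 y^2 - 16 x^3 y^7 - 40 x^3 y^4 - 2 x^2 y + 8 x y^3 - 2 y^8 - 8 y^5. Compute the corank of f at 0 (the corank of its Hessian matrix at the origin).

Hessian at 0 has rank 0.

2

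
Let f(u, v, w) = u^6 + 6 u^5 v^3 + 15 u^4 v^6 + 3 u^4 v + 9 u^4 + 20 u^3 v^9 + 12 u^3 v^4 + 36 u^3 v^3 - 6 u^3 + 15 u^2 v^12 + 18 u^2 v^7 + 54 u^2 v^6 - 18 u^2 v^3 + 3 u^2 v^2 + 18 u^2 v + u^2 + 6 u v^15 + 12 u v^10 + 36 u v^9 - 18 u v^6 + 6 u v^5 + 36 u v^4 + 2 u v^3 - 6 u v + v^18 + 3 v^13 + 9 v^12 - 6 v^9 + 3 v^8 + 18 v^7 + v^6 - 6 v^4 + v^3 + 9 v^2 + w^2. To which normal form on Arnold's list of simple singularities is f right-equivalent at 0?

The Hessian of f at 0 has rank 2. Corank 1: A-series; mu = 2 gives A_2.

A2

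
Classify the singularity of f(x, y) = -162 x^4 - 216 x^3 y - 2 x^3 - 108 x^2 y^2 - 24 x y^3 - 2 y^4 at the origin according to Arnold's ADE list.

E6

The Hessian of f at 0 is [[0, 0], [0, 0]] with rank 0, so corank 2. A Groebner basis of the Jacobian ideal J(f) in C{x,y} is {y^4, x*y^2 + y^3/9, x^2}; counting standard monomials gives mu = 6. Corank 2; j^3 = -2*x^3 is a perfect cube, so E-series; the 4-jet and mu = 6 give E_6.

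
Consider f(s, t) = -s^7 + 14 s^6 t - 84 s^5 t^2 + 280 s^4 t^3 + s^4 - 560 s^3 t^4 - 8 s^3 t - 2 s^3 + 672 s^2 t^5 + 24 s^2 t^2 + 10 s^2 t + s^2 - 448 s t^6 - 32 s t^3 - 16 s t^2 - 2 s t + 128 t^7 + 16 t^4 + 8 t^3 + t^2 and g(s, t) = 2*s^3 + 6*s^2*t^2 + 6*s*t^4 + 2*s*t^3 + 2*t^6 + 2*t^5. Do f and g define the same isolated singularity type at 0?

The Hessian of f at 0 has rank 1. Corank 1: A-series; mu = 6 gives A_6. The Hessian of g at 0 has rank 0. Corank 2; j^3 = 2*s^3 is a perfect cube, so E-series; the 4-jet and mu = 7 give E_7. f is A_6 but g is E_7, hence not right-equivalent.

No.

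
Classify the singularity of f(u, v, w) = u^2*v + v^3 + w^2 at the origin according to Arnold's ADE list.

The Hessian of f at 0 has rank 1. Corank 2; j^3 = v*(u^2 + v^2) splits into three distinct lines over C (the quadratic factor has nonzero discriminant), so D_4.

D_4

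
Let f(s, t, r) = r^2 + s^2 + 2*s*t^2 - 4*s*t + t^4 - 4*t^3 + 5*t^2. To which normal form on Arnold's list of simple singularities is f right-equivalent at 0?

The Hessian of f at 0 has rank 3. Corank 0: nondegenerate Morse point, so A_1.

A_{1}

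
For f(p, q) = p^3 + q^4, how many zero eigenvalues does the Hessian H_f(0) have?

Hessian at 0 has rank 0.

2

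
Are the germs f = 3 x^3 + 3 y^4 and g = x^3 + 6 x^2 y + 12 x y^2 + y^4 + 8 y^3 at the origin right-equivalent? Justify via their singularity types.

Yes.

The Hessian of f at 0 has rank 0. Corank 2; j^3 = 3*x^3 is a perfect cube, so E-series; the 4-jet and mu = 6 give E_6. The Hessian of g at 0 has rank 0. Corank 2; j^3 = (x + 2*y)^3 is a perfect cube, so E-series; the 4-jet and mu = 6 give E_6. Both have type E_6, hence right-equivalent.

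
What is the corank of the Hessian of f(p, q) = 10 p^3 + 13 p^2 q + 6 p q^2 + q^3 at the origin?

2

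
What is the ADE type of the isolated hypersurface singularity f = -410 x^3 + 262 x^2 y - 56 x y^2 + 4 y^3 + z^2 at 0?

The Hessian of f at 0 is [[0, 0, 0], [0, 0, 0], [0, 0, 2]] with rank 1, so corank 2. A Groebner basis of the Jacobian ideal J(f) in C{x,y,z} is {y^3, x^2 - 2*y^2/59, x*y - 11*y^2/59, z}; counting standard monomials gives mu = 4. Corank 2; j^3 = -2*(5*x - y)*(41*x^2 - 18*x*y + 2*y^2) splits into three distinct lines over C (the quadratic factor has nonzero discriminant), so D_4.

D4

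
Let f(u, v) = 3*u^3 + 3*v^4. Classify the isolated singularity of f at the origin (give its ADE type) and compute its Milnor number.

Type E6, Milnor number mu = 6.

The Hessian of f at 0 is [[0, 0], [0, 0]] with rank 0, so corank 2. A Groebner basis of the Jacobian ideal J(f) in C{u,v} is {v^3, u^2}; counting standard monomials gives mu = 6. Corank 2; j^3 = 3*u^3 is a perfect cube, so E-series; the 4-jet and mu = 6 give E_6.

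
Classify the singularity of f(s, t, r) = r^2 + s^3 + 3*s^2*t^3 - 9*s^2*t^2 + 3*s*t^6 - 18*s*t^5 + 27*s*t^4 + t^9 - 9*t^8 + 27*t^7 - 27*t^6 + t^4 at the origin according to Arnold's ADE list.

The Hessian of f at 0 has rank 1. Corank 2; j^3 = s^3 is a perfect cube, so E-series; the 4-jet and mu = 6 give E_6.

E_6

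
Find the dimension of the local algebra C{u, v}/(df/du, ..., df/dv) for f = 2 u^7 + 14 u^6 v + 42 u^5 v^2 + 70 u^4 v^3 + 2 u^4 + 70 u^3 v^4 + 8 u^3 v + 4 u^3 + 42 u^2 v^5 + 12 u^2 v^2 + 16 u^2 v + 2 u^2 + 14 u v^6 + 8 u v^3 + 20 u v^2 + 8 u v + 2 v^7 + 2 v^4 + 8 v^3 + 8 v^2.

The Hessian of f at 0 has rank 1. Corank 1: A-series; mu = 6 gives A_6.

6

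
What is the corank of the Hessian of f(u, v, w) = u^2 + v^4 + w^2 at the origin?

1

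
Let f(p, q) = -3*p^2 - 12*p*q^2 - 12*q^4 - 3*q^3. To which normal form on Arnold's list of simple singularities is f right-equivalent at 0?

The Hessian of f at 0 is [[-6, 0], [0, 0]] with rank 1, so corank 1. A Groebner basis of the Jacobian ideal J(f) in C{p,q} is {q^2, p}; counting standard monomials gives mu = 2. Corank 1: A-series; mu = 2 gives A_2.

A_{2}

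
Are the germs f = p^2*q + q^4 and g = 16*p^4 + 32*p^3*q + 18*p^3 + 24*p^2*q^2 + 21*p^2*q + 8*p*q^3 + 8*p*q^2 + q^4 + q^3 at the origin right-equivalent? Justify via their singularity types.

Yes.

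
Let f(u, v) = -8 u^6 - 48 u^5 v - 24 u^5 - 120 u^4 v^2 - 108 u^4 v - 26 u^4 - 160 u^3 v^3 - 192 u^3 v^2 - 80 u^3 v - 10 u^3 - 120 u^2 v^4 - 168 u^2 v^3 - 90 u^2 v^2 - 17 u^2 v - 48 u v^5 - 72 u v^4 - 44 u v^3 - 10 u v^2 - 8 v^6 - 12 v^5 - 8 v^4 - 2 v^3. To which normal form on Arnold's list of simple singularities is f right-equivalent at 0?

The Hessian of f at 0 has rank 0. Corank 2; j^3 = -(2*u + v)*(5*u^2 + 6*u*v + 2*v^2) splits into three distinct lines over C (the quadratic factor has nonzero discriminant), so D_4.

D4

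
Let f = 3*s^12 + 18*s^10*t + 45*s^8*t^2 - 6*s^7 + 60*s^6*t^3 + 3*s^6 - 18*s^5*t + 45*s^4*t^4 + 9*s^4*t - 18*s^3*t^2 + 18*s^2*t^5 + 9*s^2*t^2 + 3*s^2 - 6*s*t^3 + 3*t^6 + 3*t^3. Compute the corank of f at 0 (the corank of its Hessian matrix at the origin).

Hessian at 0 has rank 1.

1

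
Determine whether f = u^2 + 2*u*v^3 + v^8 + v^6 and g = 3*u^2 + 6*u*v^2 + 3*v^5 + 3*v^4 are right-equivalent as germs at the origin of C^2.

The Hessian of f at 0 is [[2, 0], [0, 0]] with rank 1, so corank 1. A Groebner basis of the Jacobian ideal J(f) in C{u,v} is {u^3, u^2*v, u + v^3}; counting standard monomials gives mu = 7. Corank 1: A-series; mu = 7 gives A_7. The Hessian of g at 0 is [[6, 0], [0, 0]] with rank 1, so corank 1. A Groebner basis of the Jacobian ideal J(g) in C{u,v} is {u^2, u + v^2}; counting standard monomials gives mu = 4. Corank 1: A-series; mu = 4 gives A_4. f is A_7 but g is A_4, hence not right-equivalent.

No.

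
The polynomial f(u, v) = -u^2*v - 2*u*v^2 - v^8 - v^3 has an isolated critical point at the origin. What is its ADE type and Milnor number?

The Hessian of f at 0 has rank 0. Corank 2; j^3 = -v*(u + v)^2 has shape L^2 M (L != M), so D-series; mu = 9 gives D_9.

Type D_9, Milnor number mu = 9.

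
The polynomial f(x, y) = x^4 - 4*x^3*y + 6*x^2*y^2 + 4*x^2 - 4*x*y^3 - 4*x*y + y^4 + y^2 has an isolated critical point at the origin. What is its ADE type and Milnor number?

Type A_{3}, Milnor number mu = 3.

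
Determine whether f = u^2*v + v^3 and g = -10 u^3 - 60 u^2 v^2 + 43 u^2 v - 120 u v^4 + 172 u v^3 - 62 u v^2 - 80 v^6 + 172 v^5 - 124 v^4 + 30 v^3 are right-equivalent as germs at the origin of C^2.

Yes.

The Hessian of f at 0 has rank 0. Corank 2; j^3 = v*(u^2 + v^2) splits into three distinct lines over C (the quadratic factor has nonzero discriminant), so D_4. The Hessian of g at 0 has rank 0. Corank 2; j^3 = -(2*u - 3*v)*(5*u^2 - 14*u*v + 10*v^2) splits into three distinct lines over C (the quadratic factor has nonzero discriminant), so D_4. Both have type D_4, hence right-equivalent.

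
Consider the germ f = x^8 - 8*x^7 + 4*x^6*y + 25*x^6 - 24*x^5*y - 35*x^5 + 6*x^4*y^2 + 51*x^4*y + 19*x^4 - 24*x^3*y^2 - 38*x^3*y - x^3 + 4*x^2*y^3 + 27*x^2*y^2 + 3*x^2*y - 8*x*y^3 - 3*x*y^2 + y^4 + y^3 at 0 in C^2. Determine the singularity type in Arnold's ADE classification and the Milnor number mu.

Type E_{6}, Milnor number mu = 6.

The Hessian of f at 0 is [[0, 0], [0, 0]] with rank 0, so corank 2. A Groebner basis of the Jacobian ideal J(f) in C{x,y} is {x^3 + 3*x^2/2 - 3*x*y + 3*y^2/2, x^2*y + 2*x^2 - 4*x*y + 2*y^2, 5*x^2/2 + x*y^2 - 5*x*y + 5*y^2/2, 3*x^2 - 6*x*y + y^3 + 3*y^2}; counting standard monomials gives mu = 6. Corank 2; j^3 = -(x - y)^3 is a perfect cube, so E-series; the 4-jet and mu = 6 give E_6.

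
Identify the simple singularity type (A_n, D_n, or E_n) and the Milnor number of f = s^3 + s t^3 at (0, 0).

The Hessian of f at 0 is [[0, 0], [0, 0]] with rank 0, so corank 2. A Groebner basis of the Jacobian ideal J(f) in C{s,t} is {s^3, s*t^2, 3*s^2 + t^3}; counting standard monomials gives mu = 7. Corank 2; j^3 = s^3 is a perfect cube, so E-series; the 4-jet and mu = 7 give E_7.

Type E7, Milnor number mu = 7.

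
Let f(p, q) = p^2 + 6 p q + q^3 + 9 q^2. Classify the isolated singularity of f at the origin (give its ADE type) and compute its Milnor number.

The Hessian of f at 0 has rank 1. Corank 1: A-series; mu = 2 gives A_2.

Type A2, Milnor number mu = 2.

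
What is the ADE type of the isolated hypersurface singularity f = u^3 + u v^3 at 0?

E7

The Hessian of f at 0 has rank 0. Corank 2; j^3 = u^3 is a perfect cube, so E-series; the 4-jet and mu = 7 give E_7.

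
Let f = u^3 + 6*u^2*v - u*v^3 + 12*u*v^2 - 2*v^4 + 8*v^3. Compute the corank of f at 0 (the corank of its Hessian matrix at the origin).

2

Hessian at 0 has rank 0.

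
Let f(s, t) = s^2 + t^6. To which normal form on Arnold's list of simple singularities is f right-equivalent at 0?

The Hessian of f at 0 is [[2, 0], [0, 0]] with rank 1, so corank 1. A Groebner basis of the Jacobian ideal J(f) in C{s,t} is {t^5, s}; counting standard monomials gives mu = 5. Corank 1: A-series; mu = 5 gives A_5.

A5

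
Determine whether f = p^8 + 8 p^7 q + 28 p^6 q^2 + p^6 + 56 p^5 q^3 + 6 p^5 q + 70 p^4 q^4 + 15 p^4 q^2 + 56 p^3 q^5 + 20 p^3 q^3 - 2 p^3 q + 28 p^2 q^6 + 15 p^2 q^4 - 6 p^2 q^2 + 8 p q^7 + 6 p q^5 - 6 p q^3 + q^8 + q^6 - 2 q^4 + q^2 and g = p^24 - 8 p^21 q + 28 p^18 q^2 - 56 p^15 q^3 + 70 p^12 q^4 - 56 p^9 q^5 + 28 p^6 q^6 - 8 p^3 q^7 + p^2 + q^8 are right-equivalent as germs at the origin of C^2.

The Hessian of f at 0 has rank 1. Corank 1: A-series; mu = 7 gives A_7. The Hessian of g at 0 has rank 1. Corank 1: A-series; mu = 7 gives A_7. Both have type A_7, hence right-equivalent.

Yes.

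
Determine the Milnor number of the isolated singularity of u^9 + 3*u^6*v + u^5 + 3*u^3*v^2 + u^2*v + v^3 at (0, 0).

4

The Hessian of f at 0 has rank 0. Corank 2; j^3 = v*(u^2 + v^2) splits into three distinct lines over C (the quadratic factor has nonzero discriminant), so D_4.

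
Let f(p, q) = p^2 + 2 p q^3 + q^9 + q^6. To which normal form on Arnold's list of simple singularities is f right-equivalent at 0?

A8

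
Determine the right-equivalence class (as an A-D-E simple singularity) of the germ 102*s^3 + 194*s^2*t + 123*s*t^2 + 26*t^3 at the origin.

D_4

The Hessian of f at 0 is [[0, 0], [0, 0]] with rank 0, so corank 2. A Groebner basis of the Jacobian ideal J(f) in C{s,t} is {t^3, s^2 - 3*t^2/2, s*t + 3*t^2/2}; counting standard monomials gives mu = 4. Corank 2; j^3 = (3*s + 2*t)*(34*s^2 + 42*s*t + 13*t^2) splits into three distinct lines over C (the quadratic factor has nonzero discriminant), so D_4.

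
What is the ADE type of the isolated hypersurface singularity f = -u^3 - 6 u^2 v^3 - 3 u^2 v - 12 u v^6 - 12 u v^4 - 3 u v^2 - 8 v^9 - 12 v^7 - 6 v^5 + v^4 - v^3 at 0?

E_{6}

The Hessian of f at 0 has rank 0. Corank 2; j^3 = -(u + v)^3 is a perfect cube, so E-series; the 4-jet and mu = 6 give E_6.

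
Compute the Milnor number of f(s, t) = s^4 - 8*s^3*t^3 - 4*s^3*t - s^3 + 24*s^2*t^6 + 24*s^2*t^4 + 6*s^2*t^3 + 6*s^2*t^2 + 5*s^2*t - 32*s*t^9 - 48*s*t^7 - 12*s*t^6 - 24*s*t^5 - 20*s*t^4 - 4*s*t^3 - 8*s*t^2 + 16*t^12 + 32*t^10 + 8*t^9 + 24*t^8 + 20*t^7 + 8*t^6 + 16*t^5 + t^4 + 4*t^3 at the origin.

The Hessian of f at 0 is [[0, 0], [0, 0]] with rank 0, so corank 2. A Groebner basis of the Jacobian ideal J(f) in C{s,t} is {s*t^2 + s*t/2 - t^2, s*t/4 + t^3 - t^2/2, s^2 - 3*s*t + 2*t^2}; counting standard monomials gives mu = 5. Corank 2; j^3 = -(s - 2*t)^2*(s - t) has shape L^2 M (L != M), so D-series; mu = 5 gives D_5.

5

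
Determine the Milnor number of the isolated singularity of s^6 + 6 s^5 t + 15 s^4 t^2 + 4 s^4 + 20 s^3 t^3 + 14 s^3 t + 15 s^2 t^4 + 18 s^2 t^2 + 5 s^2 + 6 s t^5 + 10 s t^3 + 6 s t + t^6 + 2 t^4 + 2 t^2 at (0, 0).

1

The Hessian of f at 0 is [[10, 6], [6, 4]] with rank 2, so corank 0. A Groebner basis of the Jacobian ideal J(f) in C{s,t} is {s, t}; counting standard monomials gives mu = 1. Corank 0: nondegenerate Morse point, so A_1.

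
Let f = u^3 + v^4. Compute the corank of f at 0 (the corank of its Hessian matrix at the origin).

2

The Hessian at 0 is [[0, 0], [0, 0]] of rank 0; hence corank 2.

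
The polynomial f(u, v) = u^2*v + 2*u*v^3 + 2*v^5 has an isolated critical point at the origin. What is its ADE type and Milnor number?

The Hessian of f at 0 has rank 0. Corank 2; j^3 = u^2*v has shape L^2 M (L != M), so D-series; mu = 6 gives D_6.

Type D6, Milnor number mu = 6.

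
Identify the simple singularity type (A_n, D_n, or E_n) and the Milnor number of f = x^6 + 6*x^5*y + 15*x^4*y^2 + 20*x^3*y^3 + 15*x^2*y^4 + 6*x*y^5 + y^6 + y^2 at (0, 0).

The Hessian of f at 0 has rank 1. Corank 1: A-series; mu = 5 gives A_5.

Type A5, Milnor number mu = 5.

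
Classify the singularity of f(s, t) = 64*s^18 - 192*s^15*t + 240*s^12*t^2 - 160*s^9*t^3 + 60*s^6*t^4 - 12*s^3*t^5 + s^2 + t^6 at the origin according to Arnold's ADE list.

The Hessian of f at 0 is [[2, 0], [0, 0]] with rank 1, so corank 1. A Groebner basis of the Jacobian ideal J(f) in C{s,t} is {t^5, s}; counting standard monomials gives mu = 5. Corank 1: A-series; mu = 5 gives A_5.

A5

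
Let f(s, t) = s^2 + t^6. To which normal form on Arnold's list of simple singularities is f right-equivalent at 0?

A5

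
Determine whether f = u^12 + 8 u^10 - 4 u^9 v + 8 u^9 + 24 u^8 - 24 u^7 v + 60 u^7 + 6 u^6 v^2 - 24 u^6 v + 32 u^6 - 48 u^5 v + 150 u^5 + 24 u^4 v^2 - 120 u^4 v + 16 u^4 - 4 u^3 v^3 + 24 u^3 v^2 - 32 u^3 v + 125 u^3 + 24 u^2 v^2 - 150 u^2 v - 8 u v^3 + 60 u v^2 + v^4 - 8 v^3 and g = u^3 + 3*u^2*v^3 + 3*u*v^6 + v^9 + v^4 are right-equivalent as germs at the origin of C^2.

Yes.

The Hessian of f at 0 is [[0, 0], [0, 0]] with rank 0, so corank 2. A Groebner basis of the Jacobian ideal J(f) in C{u,v} is {v^4, u*v^2 - 13*v^3/30, u^2 - 4*u*v/5 + 4*v^2/25}; counting standard monomials gives mu = 6. Corank 2; j^3 = (5*u - 2*v)^3 is a perfect cube, so E-series; the 4-jet and mu = 6 give E_6. The Hessian of g at 0 is [[0, 0], [0, 0]] with rank 0, so corank 2. A Groebner basis of the Jacobian ideal J(g) in C{u,v} is {v^3, u^2}; counting standard monomials gives mu = 6. Corank 2; j^3 = u^3 is a perfect cube, so E-series; the 4-jet and mu = 6 give E_6. Both have type E_6, hence right-equivalent.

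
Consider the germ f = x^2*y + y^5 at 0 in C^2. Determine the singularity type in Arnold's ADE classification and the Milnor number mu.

Type D6, Milnor number mu = 6.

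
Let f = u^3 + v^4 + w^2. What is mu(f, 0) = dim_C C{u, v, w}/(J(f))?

The Hessian of f at 0 is [[0, 0, 0], [0, 0, 0], [0, 0, 2]] with rank 1, so corank 2. A Groebner basis of the Jacobian ideal J(f) in C{u,v,w} is {v^3, u^2, w}; counting standard monomials gives mu = 6. Corank 2; j^3 = u^3 is a perfect cube, so E-series; the 4-jet and mu = 6 give E_6.

6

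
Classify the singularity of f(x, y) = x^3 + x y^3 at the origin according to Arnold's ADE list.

E_7

The Hessian of f at 0 has rank 0. Corank 2; j^3 = x^3 is a perfect cube, so E-series; the 4-jet and mu = 7 give E_7.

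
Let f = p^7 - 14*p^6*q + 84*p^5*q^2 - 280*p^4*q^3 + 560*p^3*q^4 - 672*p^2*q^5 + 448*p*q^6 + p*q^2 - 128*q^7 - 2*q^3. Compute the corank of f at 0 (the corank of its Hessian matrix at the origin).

2

Hessian at 0 has rank 0.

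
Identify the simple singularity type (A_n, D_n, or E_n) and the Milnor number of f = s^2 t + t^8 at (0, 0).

Type D_9, Milnor number mu = 9.

The Hessian of f at 0 is [[0, 0], [0, 0]] with rank 0, so corank 2. A Groebner basis of the Jacobian ideal J(f) in C{s,t} is {s^2/8 + t^7, s^3, s*t}; counting standard monomials gives mu = 9. Corank 2; j^3 = s^2*t has shape L^2 M (L != M), so D-series; mu = 9 gives D_9.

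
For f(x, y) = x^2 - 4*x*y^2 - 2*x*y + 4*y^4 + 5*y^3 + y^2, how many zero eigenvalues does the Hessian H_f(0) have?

1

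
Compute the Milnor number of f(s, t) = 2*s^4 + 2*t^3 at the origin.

6

The Hessian of f at 0 has rank 0. Corank 2; j^3 = 2*t^3 is a perfect cube, so E-series; the 4-jet and mu = 6 give E_6.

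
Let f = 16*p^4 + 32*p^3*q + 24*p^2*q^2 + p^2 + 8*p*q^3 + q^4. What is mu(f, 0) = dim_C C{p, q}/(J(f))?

3

The Hessian of f at 0 is [[2, 0], [0, 0]] with rank 1, so corank 1. A Groebner basis of the Jacobian ideal J(f) in C{p,q} is {q^3, p}; counting standard monomials gives mu = 3. Corank 1: A-series; mu = 3 gives A_3.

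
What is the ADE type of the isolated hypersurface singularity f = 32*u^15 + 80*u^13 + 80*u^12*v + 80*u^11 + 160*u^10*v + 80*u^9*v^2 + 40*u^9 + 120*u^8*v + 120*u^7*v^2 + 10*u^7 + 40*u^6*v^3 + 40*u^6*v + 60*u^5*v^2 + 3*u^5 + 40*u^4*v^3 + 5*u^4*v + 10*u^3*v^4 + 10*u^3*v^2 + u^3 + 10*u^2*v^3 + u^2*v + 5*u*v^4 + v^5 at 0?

D_6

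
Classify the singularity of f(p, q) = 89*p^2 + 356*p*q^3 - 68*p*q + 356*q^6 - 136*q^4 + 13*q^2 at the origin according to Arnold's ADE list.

A1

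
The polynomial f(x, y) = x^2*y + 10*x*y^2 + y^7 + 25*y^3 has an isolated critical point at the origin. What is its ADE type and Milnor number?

Type D_{8}, Milnor number mu = 8.

The Hessian of f at 0 has rank 0. Corank 2; j^3 = y*(x + 5*y)^2 has shape L^2 M (L != M), so D-series; mu = 8 gives D_8.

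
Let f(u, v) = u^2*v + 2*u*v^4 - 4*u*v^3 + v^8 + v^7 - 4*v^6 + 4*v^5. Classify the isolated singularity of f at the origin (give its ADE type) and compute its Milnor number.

Type D_{9}, Milnor number mu = 9.

The Hessian of f at 0 has rank 0. Corank 2; j^3 = u^2*v has shape L^2 M (L != M), so D-series; mu = 9 gives D_9.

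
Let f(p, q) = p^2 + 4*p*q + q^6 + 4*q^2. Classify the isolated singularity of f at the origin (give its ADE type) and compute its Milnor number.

Type A_5, Milnor number mu = 5.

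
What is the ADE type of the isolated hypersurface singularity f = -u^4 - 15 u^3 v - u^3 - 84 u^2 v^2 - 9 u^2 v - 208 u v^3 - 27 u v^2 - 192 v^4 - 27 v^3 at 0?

The Hessian of f at 0 has rank 0. Corank 2; j^3 = -(u + 3*v)^3 is a perfect cube, so E-series; the 4-jet and mu = 7 give E_7.

E_7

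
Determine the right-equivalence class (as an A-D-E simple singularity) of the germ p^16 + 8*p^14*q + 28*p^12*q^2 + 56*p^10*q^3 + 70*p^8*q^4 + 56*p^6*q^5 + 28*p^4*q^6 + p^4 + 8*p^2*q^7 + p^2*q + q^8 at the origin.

The Hessian of f at 0 has rank 0. Corank 2; j^3 = p^2*q has shape L^2 M (L != M), so D-series; mu = 9 gives D_9.

D_9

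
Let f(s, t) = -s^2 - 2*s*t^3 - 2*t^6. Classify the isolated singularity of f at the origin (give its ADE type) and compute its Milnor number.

The Hessian of f at 0 is [[-2, 0], [0, 0]] with rank 1, so corank 1. A Groebner basis of the Jacobian ideal J(f) in C{s,t} is {s*t^2, s + t^3, s^2}; counting standard monomials gives mu = 5. Corank 1: A-series; mu = 5 gives A_5.

Type A_{5}, Milnor number mu = 5.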